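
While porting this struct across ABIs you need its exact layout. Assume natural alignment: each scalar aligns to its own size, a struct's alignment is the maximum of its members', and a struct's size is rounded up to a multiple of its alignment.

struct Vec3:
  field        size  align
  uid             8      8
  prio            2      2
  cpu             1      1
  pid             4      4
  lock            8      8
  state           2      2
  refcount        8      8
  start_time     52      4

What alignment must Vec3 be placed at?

member alignments: uid=8, prio=2, cpu=1, pid=4, lock=8, state=2, refcount=8, start_time=4
max = 8

8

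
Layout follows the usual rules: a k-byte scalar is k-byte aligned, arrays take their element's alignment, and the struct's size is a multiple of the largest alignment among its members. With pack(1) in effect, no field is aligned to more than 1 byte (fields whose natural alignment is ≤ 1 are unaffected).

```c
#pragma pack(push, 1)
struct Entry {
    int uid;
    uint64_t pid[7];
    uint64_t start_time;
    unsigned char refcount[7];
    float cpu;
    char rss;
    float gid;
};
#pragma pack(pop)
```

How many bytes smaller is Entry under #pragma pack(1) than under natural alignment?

12

natural layout:
  uid at 0 (size 4, align 4) → ends 4
  pad 4 to align 8 for pid
  pid at 8 (size 56, align 8) → ends 64
  start_time at 64 (size 8, align 8) → ends 72
  refcount at 72 (size 7, align 1) → ends 79
  pad 1 to align 4 for cpu
  cpu at 80 (size 4, align 4) → ends 84
  rss at 84 (size 1, align 1) → ends 85
  pad 3 to align 4 for gid
  gid at 88 (size 4, align 4) → ends 92
  tail pad 4 to reach multiple of 8
  total 96 bytes, alignment 8
packed(1) layout:
  uid at 0 (size 4, align 1) → ends 4
  pid at 4 (size 56, align 1) → ends 60
  start_time at 60 (size 8, align 1) → ends 68
  refcount at 68 (size 7, align 1) → ends 75
  cpu at 75 (size 4, align 1) → ends 79
  rss at 79 (size 1, align 1) → ends 80
  gid at 80 (size 4, align 1) → ends 84
  total 84 bytes, alignment 1
96 − 84 = 12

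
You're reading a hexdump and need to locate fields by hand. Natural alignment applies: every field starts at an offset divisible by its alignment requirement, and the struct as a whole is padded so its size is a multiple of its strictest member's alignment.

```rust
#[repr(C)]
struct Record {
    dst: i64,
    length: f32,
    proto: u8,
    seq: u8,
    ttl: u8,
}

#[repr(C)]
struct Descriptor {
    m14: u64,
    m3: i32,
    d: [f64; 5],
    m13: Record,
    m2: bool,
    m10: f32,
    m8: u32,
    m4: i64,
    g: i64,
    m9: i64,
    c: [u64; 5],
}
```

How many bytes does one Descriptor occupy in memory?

Record: @0: dst [8B, align 8] → 8; @8: length [4B, align 4] → 12; @12: proto [1B, align 1] → 13; @13: seq [1B, align 1] → 14; @14: ttl [1B, align 1] → 15; +1 tail pad (align 8); size 16, align 8
@0: m14 [8B, align 8] → 8
@8: m3 [4B, align 4] → 12
+4 pad (align 8)
@16: d [40B, align 8] → 56
@56: m13 [16B, align 8] → 72
@72: m2 [1B, align 1] → 73
+3 pad (align 4)
@76: m10 [4B, align 4] → 80
@80: m8 [4B, align 4] → 84
+4 pad (align 8)
@88: m4 [8B, align 8] → 96
@96: g [8B, align 8] → 104
@104: m9 [8B, align 8] → 112
@112: c [40B, align 8] → 152
size 152, align 8

152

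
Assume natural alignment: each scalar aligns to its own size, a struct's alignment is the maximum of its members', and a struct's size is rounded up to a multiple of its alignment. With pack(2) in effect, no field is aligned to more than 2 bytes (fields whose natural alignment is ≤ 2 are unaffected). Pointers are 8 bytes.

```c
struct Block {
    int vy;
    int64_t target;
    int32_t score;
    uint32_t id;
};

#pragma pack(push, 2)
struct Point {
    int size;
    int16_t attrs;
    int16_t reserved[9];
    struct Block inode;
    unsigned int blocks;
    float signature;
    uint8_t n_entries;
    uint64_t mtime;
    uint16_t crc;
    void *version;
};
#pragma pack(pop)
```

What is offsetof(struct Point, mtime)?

58

Block: 0..4  vy  (4B, 4-aligned); 4..8  -- padding (4B); 8..16  target  (8B, 8-aligned); 16..20  score  (4B, 4-aligned); 20..24  id  (4B, 4-aligned); sizeof = 24, alignof = 8
0..4  size  (4B, 2-aligned)
4..6  attrs  (2B, 2-aligned)
6..24  reserved  (18B, 2-aligned)
24..48  inode  (24B, 2-aligned)
48..52  blocks  (4B, 2-aligned)
52..56  signature  (4B, 2-aligned)
56..57  n_entries  (1B, 1-aligned)
57..58  -- padding (1B)
58..66  mtime  (8B, 2-aligned)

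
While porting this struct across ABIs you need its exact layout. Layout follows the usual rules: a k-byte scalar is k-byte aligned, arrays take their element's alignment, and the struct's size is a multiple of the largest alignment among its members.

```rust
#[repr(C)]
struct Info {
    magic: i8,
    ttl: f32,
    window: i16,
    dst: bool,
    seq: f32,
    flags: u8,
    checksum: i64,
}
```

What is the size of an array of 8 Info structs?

0..1  magic  (1B, 1-aligned)
1..4  -- padding (3B)
4..8  ttl  (4B, 4-aligned)
8..10  window  (2B, 2-aligned)
10..11  dst  (1B, 1-aligned)
11..12  -- padding (1B)
12..16  seq  (4B, 4-aligned)
16..17  flags  (1B, 1-aligned)
17..24  -- padding (7B)
24..32  checksum  (8B, 8-aligned)
sizeof = 32, alignof = 8
array of 8: 8 × 32 = 256

256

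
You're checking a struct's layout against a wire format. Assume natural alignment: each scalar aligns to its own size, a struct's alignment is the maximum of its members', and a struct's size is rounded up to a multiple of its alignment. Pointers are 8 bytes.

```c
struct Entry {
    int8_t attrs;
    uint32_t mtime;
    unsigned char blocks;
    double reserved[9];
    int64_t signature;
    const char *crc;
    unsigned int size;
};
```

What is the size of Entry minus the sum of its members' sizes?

attrs at 0 (size 1, align 1) → ends 1
pad 3 to align 4 for mtime
mtime at 4 (size 4, align 4) → ends 8
blocks at 8 (size 1, align 1) → ends 9
pad 7 to align 8 for reserved
reserved at 16 (size 72, align 8) → ends 88
signature at 88 (size 8, align 8) → ends 96
crc at 96 (size 8, align 8) → ends 104
size at 104 (size 4, align 4) → ends 108
tail pad 4 to reach multiple of 8
total 112 bytes, alignment 8
data bytes 98, size 112 → padding 14

14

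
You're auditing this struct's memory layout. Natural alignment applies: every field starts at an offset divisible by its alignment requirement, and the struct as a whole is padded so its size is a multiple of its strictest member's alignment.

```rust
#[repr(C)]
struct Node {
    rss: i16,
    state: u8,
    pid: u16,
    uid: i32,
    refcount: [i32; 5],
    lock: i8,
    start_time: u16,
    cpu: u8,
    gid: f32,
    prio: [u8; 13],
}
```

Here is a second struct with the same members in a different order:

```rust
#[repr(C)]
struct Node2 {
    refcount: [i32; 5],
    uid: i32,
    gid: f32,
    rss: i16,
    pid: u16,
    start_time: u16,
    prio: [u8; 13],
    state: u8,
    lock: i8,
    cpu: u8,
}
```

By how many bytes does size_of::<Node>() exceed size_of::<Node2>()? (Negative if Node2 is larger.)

@0: rss [2B, align 2] → 2
@2: state [1B, align 1] → 3
+1 pad (align 2)
@4: pid [2B, align 2] → 6
+2 pad (align 4)
@8: uid [4B, align 4] → 12
@12: refcount [20B, align 4] → 32
@32: lock [1B, align 1] → 33
+1 pad (align 2)
@34: start_time [2B, align 2] → 36
@36: cpu [1B, align 1] → 37
+3 pad (align 4)
@40: gid [4B, align 4] → 44
@44: prio [13B, align 1] → 57
+3 tail pad (align 4)
size 60, align 4
— Node2 —
@0: refcount [20B, align 4] → 20
@20: uid [4B, align 4] → 24
@24: gid [4B, align 4] → 28
@28: rss [2B, align 2] → 30
@30: pid [2B, align 2] → 32
@32: start_time [2B, align 2] → 34
@34: prio [13B, align 1] → 47
@47: state [1B, align 1] → 48
@48: lock [1B, align 1] → 49
@49: cpu [1B, align 1] → 50
+2 tail pad (align 4)
size 52, align 4
60 − 52 = 8

8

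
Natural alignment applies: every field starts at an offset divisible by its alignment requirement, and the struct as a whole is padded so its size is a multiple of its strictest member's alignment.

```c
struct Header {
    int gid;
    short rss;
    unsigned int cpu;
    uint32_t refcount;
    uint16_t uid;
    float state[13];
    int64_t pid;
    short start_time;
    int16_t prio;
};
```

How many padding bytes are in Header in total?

gid at 0 (size 4, align 4) → ends 4
rss at 4 (size 2, align 2) → ends 6
pad 2 to align 4 for cpu
cpu at 8 (size 4, align 4) → ends 12
refcount at 12 (size 4, align 4) → ends 16
uid at 16 (size 2, align 2) → ends 18
pad 2 to align 4 for state
state at 20 (size 52, align 4) → ends 72
pid at 72 (size 8, align 8) → ends 80
start_time at 80 (size 2, align 2) → ends 82
prio at 82 (size 2, align 2) → ends 84
tail pad 4 to reach multiple of 8
total 88 bytes, alignment 8
data bytes 80, size 88 → padding 8

8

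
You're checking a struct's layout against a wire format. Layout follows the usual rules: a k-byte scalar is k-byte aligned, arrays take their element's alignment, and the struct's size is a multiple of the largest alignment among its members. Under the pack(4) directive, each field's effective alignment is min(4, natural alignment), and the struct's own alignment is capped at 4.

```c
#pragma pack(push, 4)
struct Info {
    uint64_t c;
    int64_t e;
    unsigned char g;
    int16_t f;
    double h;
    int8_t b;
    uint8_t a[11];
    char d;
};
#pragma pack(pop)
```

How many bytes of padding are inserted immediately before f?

@0: c [8B, align 4] → 8
@8: e [8B, align 4] → 16
@16: g [1B, align 1] → 17
+1 pad (align 2)
@18: f [2B, align 2] → 20

1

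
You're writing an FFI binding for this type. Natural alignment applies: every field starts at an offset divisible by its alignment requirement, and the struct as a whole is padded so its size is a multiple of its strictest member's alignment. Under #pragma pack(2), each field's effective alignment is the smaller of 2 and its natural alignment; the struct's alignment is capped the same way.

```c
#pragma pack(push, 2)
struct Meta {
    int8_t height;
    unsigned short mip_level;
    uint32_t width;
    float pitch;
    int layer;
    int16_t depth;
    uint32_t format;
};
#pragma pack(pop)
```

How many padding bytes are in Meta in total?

0..1  height  (1B, 1-aligned)
1..2  -- padding (1B)
2..4  mip_level  (2B, 2-aligned)
4..8  width  (4B, 2-aligned)
8..12  pitch  (4B, 2-aligned)
12..16  layer  (4B, 2-aligned)
16..18  depth  (2B, 2-aligned)
18..22  format  (4B, 2-aligned)
sizeof = 22, alignof = 2
data bytes 21, size 22 → padding 1

1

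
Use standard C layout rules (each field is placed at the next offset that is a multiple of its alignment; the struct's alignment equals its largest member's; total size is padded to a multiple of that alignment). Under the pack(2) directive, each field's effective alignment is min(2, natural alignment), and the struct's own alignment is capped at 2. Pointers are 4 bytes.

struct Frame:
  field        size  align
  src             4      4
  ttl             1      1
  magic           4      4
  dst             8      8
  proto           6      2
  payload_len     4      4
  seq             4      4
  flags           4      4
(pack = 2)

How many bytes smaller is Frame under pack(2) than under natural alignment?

natural layout:
  src at 0 (size 4, align 4) → ends 4
  ttl at 4 (size 1, align 1) → ends 5
  pad 3 to align 4 for magic
  magic at 8 (size 4, align 4) → ends 12
  pad 4 to align 8 for dst
  dst at 16 (size 8, align 8) → ends 24
  proto at 24 (size 6, align 2) → ends 30
  pad 2 to align 4 for payload_len
  payload_len at 32 (size 4, align 4) → ends 36
  seq at 36 (size 4, align 4) → ends 40
  flags at 40 (size 4, align 4) → ends 44
  tail pad 4 to reach multiple of 8
  total 48 bytes, alignment 8
packed(2) layout:
  src at 0 (size 4, align 2) → ends 4
  ttl at 4 (size 1, align 1) → ends 5
  pad 1 to align 2 for magic
  magic at 6 (size 4, align 2) → ends 10
  dst at 10 (size 8, align 2) → ends 18
  proto at 18 (size 6, align 2) → ends 24
  payload_len at 24 (size 4, align 2) → ends 28
  seq at 28 (size 4, align 2) → ends 32
  flags at 32 (size 4, align 2) → ends 36
  total 36 bytes, alignment 2
48 − 36 = 12

12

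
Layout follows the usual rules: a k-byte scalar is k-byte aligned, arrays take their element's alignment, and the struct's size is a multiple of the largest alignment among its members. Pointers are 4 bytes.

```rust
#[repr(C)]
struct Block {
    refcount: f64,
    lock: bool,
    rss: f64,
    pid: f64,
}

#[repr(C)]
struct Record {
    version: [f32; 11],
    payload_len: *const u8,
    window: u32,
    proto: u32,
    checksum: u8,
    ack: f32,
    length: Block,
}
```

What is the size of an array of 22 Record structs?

Block: @0: refcount [8B, align 8] → 8; @8: lock [1B, align 1] → 9; +7 pad (align 8); @16: rss [8B, align 8] → 24; @24: pid [8B, align 8] → 32; size 32, align 8
@0: version [44B, align 4] → 44
@44: payload_len [4B, align 4] → 48
@48: window [4B, align 4] → 52
@52: proto [4B, align 4] → 56
@56: checksum [1B, align 1] → 57
+3 pad (align 4)
@60: ack [4B, align 4] → 64
@64: length [32B, align 8] → 96
size 96, align 8
array of 22: 22 × 96 = 2112

2112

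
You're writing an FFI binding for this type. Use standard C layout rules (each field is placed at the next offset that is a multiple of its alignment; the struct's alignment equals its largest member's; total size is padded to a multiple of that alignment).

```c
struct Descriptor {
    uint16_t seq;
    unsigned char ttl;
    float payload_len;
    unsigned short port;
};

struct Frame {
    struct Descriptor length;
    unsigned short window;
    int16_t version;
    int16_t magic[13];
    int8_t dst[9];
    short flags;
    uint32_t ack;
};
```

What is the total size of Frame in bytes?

Descriptor: seq at 0 (size 2, align 2) → ends 2; ttl at 2 (size 1, align 1) → ends 3; pad 1 to align 4 for payload_len; payload_len at 4 (size 4, align 4) → ends 8; port at 8 (size 2, align 2) → ends 10; tail pad 2 to reach multiple of 4; total 12 bytes, alignment 4
length at 0 (size 12, align 4) → ends 12
window at 12 (size 2, align 2) → ends 14
version at 14 (size 2, align 2) → ends 16
magic at 16 (size 26, align 2) → ends 42
dst at 42 (size 9, align 1) → ends 51
pad 1 to align 2 for flags
flags at 52 (size 2, align 2) → ends 54
pad 2 to align 4 for ack
ack at 56 (size 4, align 4) → ends 60
total 60 bytes, alignment 4

60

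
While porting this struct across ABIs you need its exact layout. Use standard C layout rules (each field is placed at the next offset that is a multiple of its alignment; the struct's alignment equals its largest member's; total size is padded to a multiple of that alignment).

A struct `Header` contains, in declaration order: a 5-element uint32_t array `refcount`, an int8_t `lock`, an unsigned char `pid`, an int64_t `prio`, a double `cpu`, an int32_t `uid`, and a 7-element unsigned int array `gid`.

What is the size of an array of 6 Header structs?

432

refcount at 0 (size 20, align 4) → ends 20
lock at 20 (size 1, align 1) → ends 21
pid at 21 (size 1, align 1) → ends 22
pad 2 to align 8 for prio
prio at 24 (size 8, align 8) → ends 32
cpu at 32 (size 8, align 8) → ends 40
uid at 40 (size 4, align 4) → ends 44
gid at 44 (size 28, align 4) → ends 72
total 72 bytes, alignment 8
array of 6: 6 × 72 = 432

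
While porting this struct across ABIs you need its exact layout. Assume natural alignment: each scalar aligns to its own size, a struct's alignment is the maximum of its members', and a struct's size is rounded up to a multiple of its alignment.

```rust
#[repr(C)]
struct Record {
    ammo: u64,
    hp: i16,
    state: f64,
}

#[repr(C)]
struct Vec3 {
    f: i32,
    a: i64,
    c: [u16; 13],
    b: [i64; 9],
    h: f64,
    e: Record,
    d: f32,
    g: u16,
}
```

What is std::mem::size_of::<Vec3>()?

Record: ammo at 0 (size 8, align 8) → ends 8; hp at 8 (size 2, align 2) → ends 10; pad 6 to align 8 for state; state at 16 (size 8, align 8) → ends 24; total 24 bytes, alignment 8
f at 0 (size 4, align 4) → ends 4
pad 4 to align 8 for a
a at 8 (size 8, align 8) → ends 16
c at 16 (size 26, align 2) → ends 42
pad 6 to align 8 for b
b at 48 (size 72, align 8) → ends 120
h at 120 (size 8, align 8) → ends 128
e at 128 (size 24, align 8) → ends 152
d at 152 (size 4, align 4) → ends 156
g at 156 (size 2, align 2) → ends 158
tail pad 2 to reach multiple of 8
total 160 bytes, alignment 8

160 bytes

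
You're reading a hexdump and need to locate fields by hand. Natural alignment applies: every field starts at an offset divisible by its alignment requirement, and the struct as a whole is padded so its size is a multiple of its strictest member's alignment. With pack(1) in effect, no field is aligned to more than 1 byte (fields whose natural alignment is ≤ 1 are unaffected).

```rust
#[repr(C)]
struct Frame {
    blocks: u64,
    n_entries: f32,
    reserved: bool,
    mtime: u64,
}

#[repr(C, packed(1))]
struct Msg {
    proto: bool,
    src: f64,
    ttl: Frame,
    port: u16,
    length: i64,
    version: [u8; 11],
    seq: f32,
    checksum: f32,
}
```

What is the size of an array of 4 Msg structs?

248

Frame: 0..8  blocks  (8B, 8-aligned); 8..12  n_entries  (4B, 4-aligned); 12..13  reserved  (1B, 1-aligned); 13..16  -- padding (3B); 16..24  mtime  (8B, 8-aligned); sizeof = 24, alignof = 8
0..1  proto  (1B, 1-aligned)
1..9  src  (8B, 1-aligned)
9..33  ttl  (24B, 1-aligned)
33..35  port  (2B, 1-aligned)
35..43  length  (8B, 1-aligned)
43..54  version  (11B, 1-aligned)
54..58  seq  (4B, 1-aligned)
58..62  checksum  (4B, 1-aligned)
sizeof = 62, alignof = 1
array of 4: 4 × 62 = 248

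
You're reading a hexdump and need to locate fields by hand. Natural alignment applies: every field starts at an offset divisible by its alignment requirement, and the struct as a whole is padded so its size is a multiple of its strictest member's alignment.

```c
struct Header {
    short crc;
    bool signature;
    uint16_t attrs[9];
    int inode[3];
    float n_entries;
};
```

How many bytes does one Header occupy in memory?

40

0..2  crc  (2B, 2-aligned)
2..3  signature  (1B, 1-aligned)
3..4  -- padding (1B)
4..22  attrs  (18B, 2-aligned)
22..24  -- padding (2B)
24..36  inode  (12B, 4-aligned)
36..40  n_entries  (4B, 4-aligned)
sizeof = 40, alignof = 4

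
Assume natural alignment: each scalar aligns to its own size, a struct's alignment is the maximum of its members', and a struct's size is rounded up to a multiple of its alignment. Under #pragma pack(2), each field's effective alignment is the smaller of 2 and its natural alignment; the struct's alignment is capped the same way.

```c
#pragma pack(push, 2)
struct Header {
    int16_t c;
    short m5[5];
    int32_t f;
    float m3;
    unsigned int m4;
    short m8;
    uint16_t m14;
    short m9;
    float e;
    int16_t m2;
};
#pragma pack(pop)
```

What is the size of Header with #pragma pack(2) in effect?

0..2  c  (2B, 2-aligned)
2..12  m5  (10B, 2-aligned)
12..16  f  (4B, 2-aligned)
16..20  m3  (4B, 2-aligned)
20..24  m4  (4B, 2-aligned)
24..26  m8  (2B, 2-aligned)
26..28  m14  (2B, 2-aligned)
28..30  m9  (2B, 2-aligned)
30..34  e  (4B, 2-aligned)
34..36  m2  (2B, 2-aligned)
sizeof = 36, alignof = 2

36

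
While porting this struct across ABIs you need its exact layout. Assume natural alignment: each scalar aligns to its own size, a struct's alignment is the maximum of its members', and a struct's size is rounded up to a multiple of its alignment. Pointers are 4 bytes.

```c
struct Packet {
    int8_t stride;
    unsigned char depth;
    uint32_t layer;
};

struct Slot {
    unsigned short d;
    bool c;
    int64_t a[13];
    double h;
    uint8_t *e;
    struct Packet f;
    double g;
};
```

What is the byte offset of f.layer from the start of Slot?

Packet: stride at 0 (size 1, align 1) → ends 1; depth at 1 (size 1, align 1) → ends 2; pad 2 to align 4 for layer; layer at 4 (size 4, align 4) → ends 8; total 8 bytes, alignment 4
d at 0 (size 2, align 2) → ends 2
c at 2 (size 1, align 1) → ends 3
pad 5 to align 8 for a
a at 8 (size 104, align 8) → ends 112
h at 112 (size 8, align 8) → ends 120
e at 120 (size 4, align 4) → ends 124
f at 124 (size 8, align 4) → ends 132
within Packet: layer at 4
124 + 4 = 128

128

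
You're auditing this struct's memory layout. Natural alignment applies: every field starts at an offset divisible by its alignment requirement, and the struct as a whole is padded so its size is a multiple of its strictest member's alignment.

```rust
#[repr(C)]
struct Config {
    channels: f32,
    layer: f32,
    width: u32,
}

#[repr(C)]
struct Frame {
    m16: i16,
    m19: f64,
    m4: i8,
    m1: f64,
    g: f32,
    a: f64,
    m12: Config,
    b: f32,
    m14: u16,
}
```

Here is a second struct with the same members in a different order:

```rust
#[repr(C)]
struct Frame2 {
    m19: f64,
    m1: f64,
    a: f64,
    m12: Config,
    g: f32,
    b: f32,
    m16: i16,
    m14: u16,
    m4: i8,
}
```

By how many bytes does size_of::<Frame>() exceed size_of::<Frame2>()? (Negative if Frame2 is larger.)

16

Config: channels at 0 (size 4, align 4) → ends 4; layer at 4 (size 4, align 4) → ends 8; width at 8 (size 4, align 4) → ends 12; total 12 bytes, alignment 4
m16 at 0 (size 2, align 2) → ends 2
pad 6 to align 8 for m19
m19 at 8 (size 8, align 8) → ends 16
m4 at 16 (size 1, align 1) → ends 17
pad 7 to align 8 for m1
m1 at 24 (size 8, align 8) → ends 32
g at 32 (size 4, align 4) → ends 36
pad 4 to align 8 for a
a at 40 (size 8, align 8) → ends 48
m12 at 48 (size 12, align 4) → ends 60
b at 60 (size 4, align 4) → ends 64
m14 at 64 (size 2, align 2) → ends 66
tail pad 6 to reach multiple of 8
total 72 bytes, alignment 8
— Frame2 —
m19 at 0 (size 8, align 8) → ends 8
m1 at 8 (size 8, align 8) → ends 16
a at 16 (size 8, align 8) → ends 24
m12 at 24 (size 12, align 4) → ends 36
g at 36 (size 4, align 4) → ends 40
b at 40 (size 4, align 4) → ends 44
m16 at 44 (size 2, align 2) → ends 46
m14 at 46 (size 2, align 2) → ends 48
m4 at 48 (size 1, align 1) → ends 49
tail pad 7 to reach multiple of 8
total 56 bytes, alignment 8
72 − 56 = 16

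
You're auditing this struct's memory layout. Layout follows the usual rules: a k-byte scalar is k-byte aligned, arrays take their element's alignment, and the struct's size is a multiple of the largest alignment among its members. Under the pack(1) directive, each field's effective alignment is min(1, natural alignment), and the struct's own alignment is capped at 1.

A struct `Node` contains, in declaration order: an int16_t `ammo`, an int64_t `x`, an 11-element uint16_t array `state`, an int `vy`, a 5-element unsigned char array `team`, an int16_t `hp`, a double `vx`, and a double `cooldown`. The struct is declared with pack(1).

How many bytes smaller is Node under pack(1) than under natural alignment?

natural layout:
  @0: ammo [2B, align 2] → 2
  +6 pad (align 8)
  @8: x [8B, align 8] → 16
  @16: state [22B, align 2] → 38
  +2 pad (align 4)
  @40: vy [4B, align 4] → 44
  @44: team [5B, align 1] → 49
  +1 pad (align 2)
  @50: hp [2B, align 2] → 52
  +4 pad (align 8)
  @56: vx [8B, align 8] → 64
  @64: cooldown [8B, align 8] → 72
  size 72, align 8
packed(1) layout:
  @0: ammo [2B, align 1] → 2
  @2: x [8B, align 1] → 10
  @10: state [22B, align 1] → 32
  @32: vy [4B, align 1] → 36
  @36: team [5B, align 1] → 41
  @41: hp [2B, align 1] → 43
  @43: vx [8B, align 1] → 51
  @51: cooldown [8B, align 1] → 59
  size 59, align 1
72 − 59 = 13

13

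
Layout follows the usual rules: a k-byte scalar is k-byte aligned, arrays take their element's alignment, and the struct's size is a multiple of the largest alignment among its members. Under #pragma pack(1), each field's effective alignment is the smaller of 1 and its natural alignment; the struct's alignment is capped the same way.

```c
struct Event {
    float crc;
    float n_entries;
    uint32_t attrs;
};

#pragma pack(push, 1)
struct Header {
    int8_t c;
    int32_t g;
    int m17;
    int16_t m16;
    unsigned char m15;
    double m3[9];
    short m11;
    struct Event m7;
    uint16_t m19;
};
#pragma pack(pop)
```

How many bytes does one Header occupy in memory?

Event: 0..4  crc  (4B, 4-aligned); 4..8  n_entries  (4B, 4-aligned); 8..12  attrs  (4B, 4-aligned); sizeof = 12, alignof = 4
0..1  c  (1B, 1-aligned)
1..5  g  (4B, 1-aligned)
5..9  m17  (4B, 1-aligned)
9..11  m16  (2B, 1-aligned)
11..12  m15  (1B, 1-aligned)
12..84  m3  (72B, 1-aligned)
84..86  m11  (2B, 1-aligned)
86..98  m7  (12B, 1-aligned)
98..100  m19  (2B, 1-aligned)
sizeof = 100, alignof = 1

100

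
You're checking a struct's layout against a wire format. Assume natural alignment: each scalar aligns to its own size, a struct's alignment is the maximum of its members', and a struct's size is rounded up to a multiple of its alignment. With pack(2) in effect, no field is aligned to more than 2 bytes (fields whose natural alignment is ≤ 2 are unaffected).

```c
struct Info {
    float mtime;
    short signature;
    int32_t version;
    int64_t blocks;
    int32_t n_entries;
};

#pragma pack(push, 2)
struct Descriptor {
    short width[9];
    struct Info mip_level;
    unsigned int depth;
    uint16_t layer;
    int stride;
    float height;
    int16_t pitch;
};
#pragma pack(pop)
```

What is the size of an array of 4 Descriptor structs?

264

Info: mtime at 0 (size 4, align 4) → ends 4; signature at 4 (size 2, align 2) → ends 6; pad 2 to align 4 for version; version at 8 (size 4, align 4) → ends 12; pad 4 to align 8 for blocks; blocks at 16 (size 8, align 8) → ends 24; n_entries at 24 (size 4, align 4) → ends 28; tail pad 4 to reach multiple of 8; total 32 bytes, alignment 8
width at 0 (size 18, align 2) → ends 18
mip_level at 18 (size 32, align 2) → ends 50
depth at 50 (size 4, align 2) → ends 54
layer at 54 (size 2, align 2) → ends 56
stride at 56 (size 4, align 2) → ends 60
height at 60 (size 4, align 2) → ends 64
pitch at 64 (size 2, align 2) → ends 66
total 66 bytes, alignment 2
array of 4: 4 × 66 = 264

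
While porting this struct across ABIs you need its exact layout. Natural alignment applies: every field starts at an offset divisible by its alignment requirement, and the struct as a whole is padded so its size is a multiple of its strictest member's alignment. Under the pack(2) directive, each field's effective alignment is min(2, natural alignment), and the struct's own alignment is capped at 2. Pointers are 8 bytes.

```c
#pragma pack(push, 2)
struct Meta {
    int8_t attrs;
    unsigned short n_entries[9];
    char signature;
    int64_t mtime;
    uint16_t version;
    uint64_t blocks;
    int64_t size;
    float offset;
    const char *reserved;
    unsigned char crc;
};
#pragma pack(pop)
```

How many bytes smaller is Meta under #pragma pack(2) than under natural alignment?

18

natural layout:
  attrs at 0 (size 1, align 1) → ends 1
  pad 1 to align 2 for n_entries
  n_entries at 2 (size 18, align 2) → ends 20
  signature at 20 (size 1, align 1) → ends 21
  pad 3 to align 8 for mtime
  mtime at 24 (size 8, align 8) → ends 32
  version at 32 (size 2, align 2) → ends 34
  pad 6 to align 8 for blocks
  blocks at 40 (size 8, align 8) → ends 48
  size at 48 (size 8, align 8) → ends 56
  offset at 56 (size 4, align 4) → ends 60
  pad 4 to align 8 for reserved
  reserved at 64 (size 8, align 8) → ends 72
  crc at 72 (size 1, align 1) → ends 73
  tail pad 7 to reach multiple of 8
  total 80 bytes, alignment 8
packed(2) layout:
  attrs at 0 (size 1, align 1) → ends 1
  pad 1 to align 2 for n_entries
  n_entries at 2 (size 18, align 2) → ends 20
  signature at 20 (size 1, align 1) → ends 21
  pad 1 to align 2 for mtime
  mtime at 22 (size 8, align 2) → ends 30
  version at 30 (size 2, align 2) → ends 32
  blocks at 32 (size 8, align 2) → ends 40
  size at 40 (size 8, align 2) → ends 48
  offset at 48 (size 4, align 2) → ends 52
  reserved at 52 (size 8, align 2) → ends 60
  crc at 60 (size 1, align 1) → ends 61
  tail pad 1 to reach multiple of 2
  total 62 bytes, alignment 2
80 − 62 = 18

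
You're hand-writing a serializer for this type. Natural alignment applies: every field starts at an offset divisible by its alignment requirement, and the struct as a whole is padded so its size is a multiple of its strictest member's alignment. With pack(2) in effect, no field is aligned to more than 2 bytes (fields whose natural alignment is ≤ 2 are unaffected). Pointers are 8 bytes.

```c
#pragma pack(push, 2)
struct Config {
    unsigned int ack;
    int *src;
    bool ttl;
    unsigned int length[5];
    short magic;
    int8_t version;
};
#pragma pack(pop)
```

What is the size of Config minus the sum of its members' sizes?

2

@0: ack [4B, align 2] → 4
@4: src [8B, align 2] → 12
@12: ttl [1B, align 1] → 13
+1 pad (align 2)
@14: length [20B, align 2] → 34
@34: magic [2B, align 2] → 36
@36: version [1B, align 1] → 37
+1 tail pad (align 2)
size 38, align 2
data bytes 36, size 38 → padding 2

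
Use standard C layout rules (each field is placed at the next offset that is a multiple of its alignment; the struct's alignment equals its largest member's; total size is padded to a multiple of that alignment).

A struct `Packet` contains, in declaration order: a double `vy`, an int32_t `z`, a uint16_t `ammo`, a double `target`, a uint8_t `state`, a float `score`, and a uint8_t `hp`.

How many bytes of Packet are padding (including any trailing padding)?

vy at 0 (size 8, align 8) → ends 8
z at 8 (size 4, align 4) → ends 12
ammo at 12 (size 2, align 2) → ends 14
pad 2 to align 8 for target
target at 16 (size 8, align 8) → ends 24
state at 24 (size 1, align 1) → ends 25
pad 3 to align 4 for score
score at 28 (size 4, align 4) → ends 32
hp at 32 (size 1, align 1) → ends 33
tail pad 7 to reach multiple of 8
total 40 bytes, alignment 8
data bytes 28, size 40 → padding 12

12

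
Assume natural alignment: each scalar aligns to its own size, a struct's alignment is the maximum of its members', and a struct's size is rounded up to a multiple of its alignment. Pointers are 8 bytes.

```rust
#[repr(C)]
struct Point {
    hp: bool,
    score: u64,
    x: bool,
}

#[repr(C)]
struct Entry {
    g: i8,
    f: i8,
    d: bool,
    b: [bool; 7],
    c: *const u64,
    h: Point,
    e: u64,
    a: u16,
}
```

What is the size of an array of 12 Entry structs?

Point: 0..1  hp  (1B, 1-aligned); 1..8  -- padding (7B); 8..16  score  (8B, 8-aligned); 16..17  x  (1B, 1-aligned); 17..24  -- tail padding (7B); sizeof = 24, alignof = 8
0..1  g  (1B, 1-aligned)
1..2  f  (1B, 1-aligned)
2..3  d  (1B, 1-aligned)
3..10  b  (7B, 1-aligned)
10..16  -- padding (6B)
16..24  c  (8B, 8-aligned)
24..48  h  (24B, 8-aligned)
48..56  e  (8B, 8-aligned)
56..58  a  (2B, 2-aligned)
58..64  -- tail padding (6B)
sizeof = 64, alignof = 8
array of 12: 12 × 64 = 768

768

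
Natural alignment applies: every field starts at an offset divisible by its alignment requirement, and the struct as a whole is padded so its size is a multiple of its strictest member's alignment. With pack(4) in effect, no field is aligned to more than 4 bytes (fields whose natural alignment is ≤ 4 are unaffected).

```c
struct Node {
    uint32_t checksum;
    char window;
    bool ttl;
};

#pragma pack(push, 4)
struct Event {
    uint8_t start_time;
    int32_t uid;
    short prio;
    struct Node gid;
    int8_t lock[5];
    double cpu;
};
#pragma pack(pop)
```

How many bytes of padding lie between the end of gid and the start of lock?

0

Node: 0..4  checksum  (4B, 4-aligned); 4..5  window  (1B, 1-aligned); 5..6  ttl  (1B, 1-aligned); 6..8  -- tail padding (2B); sizeof = 8, alignof = 4
0..1  start_time  (1B, 1-aligned)
1..4  -- padding (3B)
4..8  uid  (4B, 4-aligned)
8..10  prio  (2B, 2-aligned)
10..12  -- padding (2B)
12..20  gid  (8B, 4-aligned)
20..25  lock  (5B, 1-aligned)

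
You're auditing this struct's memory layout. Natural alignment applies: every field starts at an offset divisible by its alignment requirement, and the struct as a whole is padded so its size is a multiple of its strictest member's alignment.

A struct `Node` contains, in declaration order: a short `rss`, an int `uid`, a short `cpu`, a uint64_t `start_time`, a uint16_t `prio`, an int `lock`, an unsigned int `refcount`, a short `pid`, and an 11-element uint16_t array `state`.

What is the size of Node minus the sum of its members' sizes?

14

@0: rss [2B, align 2] → 2
+2 pad (align 4)
@4: uid [4B, align 4] → 8
@8: cpu [2B, align 2] → 10
+6 pad (align 8)
@16: start_time [8B, align 8] → 24
@24: prio [2B, align 2] → 26
+2 pad (align 4)
@28: lock [4B, align 4] → 32
@32: refcount [4B, align 4] → 36
@36: pid [2B, align 2] → 38
@38: state [22B, align 2] → 60
+4 tail pad (align 8)
size 64, align 8
data bytes 50, size 64 → padding 14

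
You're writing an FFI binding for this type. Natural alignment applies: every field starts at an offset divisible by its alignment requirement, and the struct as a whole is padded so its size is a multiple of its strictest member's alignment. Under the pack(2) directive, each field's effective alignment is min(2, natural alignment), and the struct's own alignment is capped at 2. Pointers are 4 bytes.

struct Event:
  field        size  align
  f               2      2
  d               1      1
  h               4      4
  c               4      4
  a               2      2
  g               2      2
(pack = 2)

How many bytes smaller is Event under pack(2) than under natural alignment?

0

natural layout:
  @0: f [2B, align 2] → 2
  @2: d [1B, align 1] → 3
  +1 pad (align 4)
  @4: h [4B, align 4] → 8
  @8: c [4B, align 4] → 12
  @12: a [2B, align 2] → 14
  @14: g [2B, align 2] → 16
  size 16, align 4
packed(2) layout:
  @0: f [2B, align 2] → 2
  @2: d [1B, align 1] → 3
  +1 pad (align 2)
  @4: h [4B, align 2] → 8
  @8: c [4B, align 2] → 12
  @12: a [2B, align 2] → 14
  @14: g [2B, align 2] → 16
  size 16, align 2
16 − 16 = 0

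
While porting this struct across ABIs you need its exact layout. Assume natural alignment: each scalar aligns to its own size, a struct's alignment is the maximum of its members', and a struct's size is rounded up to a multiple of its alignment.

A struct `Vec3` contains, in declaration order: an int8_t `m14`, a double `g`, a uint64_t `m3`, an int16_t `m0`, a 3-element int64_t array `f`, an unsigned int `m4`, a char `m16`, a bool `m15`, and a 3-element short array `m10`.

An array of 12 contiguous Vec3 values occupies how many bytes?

m14 at 0 (size 1, align 1) → ends 1
pad 7 to align 8 for g
g at 8 (size 8, align 8) → ends 16
m3 at 16 (size 8, align 8) → ends 24
m0 at 24 (size 2, align 2) → ends 26
pad 6 to align 8 for f
f at 32 (size 24, align 8) → ends 56
m4 at 56 (size 4, align 4) → ends 60
m16 at 60 (size 1, align 1) → ends 61
m15 at 61 (size 1, align 1) → ends 62
m10 at 62 (size 6, align 2) → ends 68
tail pad 4 to reach multiple of 8
total 72 bytes, alignment 8
array of 12: 12 × 72 = 864

864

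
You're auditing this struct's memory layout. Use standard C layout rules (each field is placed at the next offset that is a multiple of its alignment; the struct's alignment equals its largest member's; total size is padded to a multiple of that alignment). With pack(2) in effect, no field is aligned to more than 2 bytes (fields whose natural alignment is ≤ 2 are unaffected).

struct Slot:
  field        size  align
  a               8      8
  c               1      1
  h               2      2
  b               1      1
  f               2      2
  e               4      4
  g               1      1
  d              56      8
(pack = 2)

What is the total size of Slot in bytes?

@0: a [8B, align 2] → 8
@8: c [1B, align 1] → 9
+1 pad (align 2)
@10: h [2B, align 2] → 12
@12: b [1B, align 1] → 13
+1 pad (align 2)
@14: f [2B, align 2] → 16
@16: e [4B, align 2] → 20
@20: g [1B, align 1] → 21
+1 pad (align 2)
@22: d [56B, align 2] → 78
size 78, align 2

78 bytes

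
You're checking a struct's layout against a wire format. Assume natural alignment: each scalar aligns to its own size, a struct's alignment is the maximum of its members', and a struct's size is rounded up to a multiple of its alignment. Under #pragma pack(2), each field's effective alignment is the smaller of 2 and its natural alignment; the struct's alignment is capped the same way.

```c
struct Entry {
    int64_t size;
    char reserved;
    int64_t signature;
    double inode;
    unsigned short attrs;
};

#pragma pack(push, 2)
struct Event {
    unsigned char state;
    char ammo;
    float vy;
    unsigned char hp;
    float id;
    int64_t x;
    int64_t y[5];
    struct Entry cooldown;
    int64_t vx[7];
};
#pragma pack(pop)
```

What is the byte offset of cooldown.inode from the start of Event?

Entry: 0..8  size  (8B, 8-aligned); 8..9  reserved  (1B, 1-aligned); 9..16  -- padding (7B); 16..24  signature  (8B, 8-aligned); 24..32  inode  (8B, 8-aligned); 32..34  attrs  (2B, 2-aligned); 34..40  -- tail padding (6B); sizeof = 40, alignof = 8
0..1  state  (1B, 1-aligned)
1..2  ammo  (1B, 1-aligned)
2..6  vy  (4B, 2-aligned)
6..7  hp  (1B, 1-aligned)
7..8  -- padding (1B)
8..12  id  (4B, 2-aligned)
12..20  x  (8B, 2-aligned)
20..60  y  (40B, 2-aligned)
60..100  cooldown  (40B, 2-aligned)
within Entry: inode at 24
60 + 24 = 84

84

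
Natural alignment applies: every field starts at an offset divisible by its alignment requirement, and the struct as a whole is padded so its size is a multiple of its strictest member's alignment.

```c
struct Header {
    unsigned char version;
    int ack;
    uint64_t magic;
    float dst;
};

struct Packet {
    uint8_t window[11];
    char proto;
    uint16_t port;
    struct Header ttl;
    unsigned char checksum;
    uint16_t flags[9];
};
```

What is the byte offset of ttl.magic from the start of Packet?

24

Header: @0: version [1B, align 1] → 1; +3 pad (align 4); @4: ack [4B, align 4] → 8; @8: magic [8B, align 8] → 16; @16: dst [4B, align 4] → 20; +4 tail pad (align 8); size 24, align 8
@0: window [11B, align 1] → 11
@11: proto [1B, align 1] → 12
@12: port [2B, align 2] → 14
+2 pad (align 8)
@16: ttl [24B, align 8] → 40
within Header: magic at 8
16 + 8 = 24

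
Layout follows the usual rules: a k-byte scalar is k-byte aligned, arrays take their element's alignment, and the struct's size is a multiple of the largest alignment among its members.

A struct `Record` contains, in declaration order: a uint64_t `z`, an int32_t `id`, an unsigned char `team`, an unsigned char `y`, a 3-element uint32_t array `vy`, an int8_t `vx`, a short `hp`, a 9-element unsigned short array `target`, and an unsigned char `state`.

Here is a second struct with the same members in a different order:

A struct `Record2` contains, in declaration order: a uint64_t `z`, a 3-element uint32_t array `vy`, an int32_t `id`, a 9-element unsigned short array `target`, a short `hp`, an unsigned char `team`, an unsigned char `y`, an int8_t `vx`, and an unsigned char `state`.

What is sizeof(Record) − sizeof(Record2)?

8

z at 0 (size 8, align 8) → ends 8
id at 8 (size 4, align 4) → ends 12
team at 12 (size 1, align 1) → ends 13
y at 13 (size 1, align 1) → ends 14
pad 2 to align 4 for vy
vy at 16 (size 12, align 4) → ends 28
vx at 28 (size 1, align 1) → ends 29
pad 1 to align 2 for hp
hp at 30 (size 2, align 2) → ends 32
target at 32 (size 18, align 2) → ends 50
state at 50 (size 1, align 1) → ends 51
tail pad 5 to reach multiple of 8
total 56 bytes, alignment 8
— Record2 —
z at 0 (size 8, align 8) → ends 8
vy at 8 (size 12, align 4) → ends 20
id at 20 (size 4, align 4) → ends 24
target at 24 (size 18, align 2) → ends 42
hp at 42 (size 2, align 2) → ends 44
team at 44 (size 1, align 1) → ends 45
y at 45 (size 1, align 1) → ends 46
vx at 46 (size 1, align 1) → ends 47
state at 47 (size 1, align 1) → ends 48
total 48 bytes, alignment 8
56 − 48 = 8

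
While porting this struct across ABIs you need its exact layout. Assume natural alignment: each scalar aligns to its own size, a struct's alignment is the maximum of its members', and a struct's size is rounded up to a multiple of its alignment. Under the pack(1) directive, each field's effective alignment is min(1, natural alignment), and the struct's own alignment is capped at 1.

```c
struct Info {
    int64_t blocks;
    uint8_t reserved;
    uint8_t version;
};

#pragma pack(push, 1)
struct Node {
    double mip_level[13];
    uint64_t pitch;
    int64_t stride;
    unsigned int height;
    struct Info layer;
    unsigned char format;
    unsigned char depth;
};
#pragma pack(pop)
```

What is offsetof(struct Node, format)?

Info: blocks at 0 (size 8, align 8) → ends 8; reserved at 8 (size 1, align 1) → ends 9; version at 9 (size 1, align 1) → ends 10; tail pad 6 to reach multiple of 8; total 16 bytes, alignment 8
mip_level at 0 (size 104, align 1) → ends 104
pitch at 104 (size 8, align 1) → ends 112
stride at 112 (size 8, align 1) → ends 120
height at 120 (size 4, align 1) → ends 124
layer at 124 (size 16, align 1) → ends 140
format at 140 (size 1, align 1) → ends 141

140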